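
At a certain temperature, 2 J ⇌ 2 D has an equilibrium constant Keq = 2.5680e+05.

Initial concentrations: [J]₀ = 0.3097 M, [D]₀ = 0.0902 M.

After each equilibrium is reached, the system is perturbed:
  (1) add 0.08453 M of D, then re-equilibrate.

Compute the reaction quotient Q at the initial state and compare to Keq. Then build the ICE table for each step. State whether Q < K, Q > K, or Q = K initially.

Q₀ = 0.08483 vs Keq = 2.5680e+05 ⇒ Q<K, forward
Step 1:
                  J         D
  I          0.3097    0.0902
  C         -0.3089    0.3089
  E       7.8759e-04    0.3991
  solve Keq expr → x = 0.1545; check Q = 2.5680e+05
Then add 0.08453 M of D.
Step 2:
                  J         D
  I       7.8759e-04    0.4836
  C       1.6648e-04 -1.6648e-04
  E       9.5406e-04    0.4835
  solve Keq expr → x = -8.3239e-05; check Q = 2.5680e+05

Q₀ = 0.08483; Q < K (proceeds forward)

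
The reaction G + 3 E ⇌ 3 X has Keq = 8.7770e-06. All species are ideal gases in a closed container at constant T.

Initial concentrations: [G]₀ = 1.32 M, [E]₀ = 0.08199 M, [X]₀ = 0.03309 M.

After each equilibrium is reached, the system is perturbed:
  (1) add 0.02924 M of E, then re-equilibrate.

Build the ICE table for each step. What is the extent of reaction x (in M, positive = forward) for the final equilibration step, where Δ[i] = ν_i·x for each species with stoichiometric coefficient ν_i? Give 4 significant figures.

x = 2.1615e-04 M

Q₀ = 0.0498 vs Keq = 8.7770e-06 ⇒ Q>K, reverse
Step 1:
                    G           E           X
  init           1.32     0.08199     0.03309
  Δ           0.01018     0.03054    -0.03054
  eq             1.33      0.1125    0.002553
  solve Keq expr → x = -0.01018; check Q = 8.7770e-06
Then add 0.02924 M of E.
Step 2:
                    G           E           X
  init           1.33      0.1418    0.002553
  Δ       -2.1615e-04 -6.4845e-04  6.4845e-04
  eq             1.33      0.1411    0.003201
  solve Keq expr → x = 2.1615e-04; check Q = 8.7770e-06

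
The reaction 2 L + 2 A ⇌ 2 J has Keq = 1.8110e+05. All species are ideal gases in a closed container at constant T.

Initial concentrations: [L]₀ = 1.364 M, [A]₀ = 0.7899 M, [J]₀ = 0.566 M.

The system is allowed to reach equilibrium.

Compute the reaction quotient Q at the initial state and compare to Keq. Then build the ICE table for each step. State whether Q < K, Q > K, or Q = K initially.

Q₀ = 0.276 vs Keq = 1.8110e+05 ⇒ Q<K, forward
Step 1:
                   L          A          J
  Initial      1.364     0.7899      0.566
  Change     -0.7844    -0.7844     0.7844
  Equil       0.5796   0.005475       1.35
  solve Keq expr → x = 0.3922; check Q = 1.8110e+05

Q₀ = 0.276; Q < K (proceeds forward)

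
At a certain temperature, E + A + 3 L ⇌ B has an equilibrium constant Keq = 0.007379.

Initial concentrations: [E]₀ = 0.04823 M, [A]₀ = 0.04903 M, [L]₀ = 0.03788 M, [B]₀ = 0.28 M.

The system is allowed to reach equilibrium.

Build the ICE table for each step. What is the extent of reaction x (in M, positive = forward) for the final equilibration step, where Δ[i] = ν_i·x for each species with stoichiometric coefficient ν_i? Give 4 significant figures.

Q₀ = 2.1785e+06 vs Keq = 0.007379 ⇒ Q>K, reverse
Step 1:
                    E           A           L           B
  init        0.04823     0.04903     0.03788        0.28
  Δ            0.2795      0.2795      0.8384     -0.2795
  eq           0.3277      0.3285      0.8763  5.3447e-04
  solve Keq expr → x = -0.2795; check Q = 0.007379

x = -0.2795 M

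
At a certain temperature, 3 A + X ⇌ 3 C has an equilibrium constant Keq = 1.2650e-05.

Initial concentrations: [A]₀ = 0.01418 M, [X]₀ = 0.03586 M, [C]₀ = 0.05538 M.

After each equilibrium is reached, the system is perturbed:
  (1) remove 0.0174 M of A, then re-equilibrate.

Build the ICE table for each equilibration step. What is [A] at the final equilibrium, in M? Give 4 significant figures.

[A]_eq = 0.0517 M

Q₀ = 1661 vs Keq = 1.2650e-05 ⇒ Q>K, reverse
Step 1:
                   A          X          C
  init       0.01418    0.03586    0.05538
  Δ          0.05477    0.01826   -0.05477
  eq         0.06895    0.05412 6.0770e-04
  solve Keq expr → x = -0.01826; check Q = 1.2650e-05
Then remove 0.0174 M of A.
Step 2:
                   A          X          C
  init       0.05155    0.05412 6.0770e-04
  Δ       1.5187e-04 5.0624e-05 -1.5187e-04
  eq          0.0517    0.05417 4.5583e-04
  solve Keq expr → x = -5.0624e-05; check Q = 1.2650e-05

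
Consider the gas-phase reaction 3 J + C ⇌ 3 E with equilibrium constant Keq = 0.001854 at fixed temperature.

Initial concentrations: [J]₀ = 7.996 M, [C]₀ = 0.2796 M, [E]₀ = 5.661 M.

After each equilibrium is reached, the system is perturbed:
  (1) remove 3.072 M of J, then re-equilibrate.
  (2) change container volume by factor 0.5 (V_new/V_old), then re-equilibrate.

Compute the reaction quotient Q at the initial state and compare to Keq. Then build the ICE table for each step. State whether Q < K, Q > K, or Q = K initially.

Q₀ = 1.269 vs Keq = 0.001854 ⇒ Q>K, reverse
Step 1:
                  J         C         E
  Initial     7.996    0.2796     5.661
  Change      3.947     1.316    -3.947
  Equil       11.94     1.595     1.714
  solve Keq expr → x = -1.316; check Q = 0.001854
Then remove 3.072 M of J.
Step 2:
                  J         C         E
  Initial     8.871     1.595     1.714
  Change     0.3575    0.1192   -0.3575
  Equil       9.228     1.714     1.357
  solve Keq expr → x = -0.1192; check Q = 0.001854
Then change container volume by factor 0.5 (V_new/V_old).
Step 3:
                  J         C         E
  Initial     18.46     3.429     2.714
  Change    -0.5448   -0.1816    0.5448
  Equil       17.91     3.247     3.258
  solve Keq expr → x = 0.1816; check Q = 0.001854

Q₀ = 1.269; Q > K (proceeds reverse)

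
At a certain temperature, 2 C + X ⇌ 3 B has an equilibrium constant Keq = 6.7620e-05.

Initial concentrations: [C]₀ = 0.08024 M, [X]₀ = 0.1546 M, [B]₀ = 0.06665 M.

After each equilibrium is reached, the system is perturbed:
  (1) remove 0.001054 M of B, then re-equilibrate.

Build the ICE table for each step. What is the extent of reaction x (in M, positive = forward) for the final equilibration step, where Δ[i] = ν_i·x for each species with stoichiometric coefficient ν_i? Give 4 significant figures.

Q₀ = 0.2974 vs Keq = 6.7620e-05 ⇒ Q>K, reverse
Step 1:
                    C           X           B
  init        0.08024      0.1546     0.06665
  Δ           0.04072     0.02036    -0.06108
  eq            0.121       0.175    0.005573
  solve Keq expr → x = -0.02036; check Q = 6.7620e-05
Then remove 0.001054 M of B.
Step 2:
                    C           X           B
  init          0.121       0.175    0.004519
  Δ       -6.8618e-04 -3.4309e-04    0.001029
  eq           0.1203      0.1746    0.005548
  solve Keq expr → x = 3.4309e-04; check Q = 6.7620e-05

x = 3.4309e-04 M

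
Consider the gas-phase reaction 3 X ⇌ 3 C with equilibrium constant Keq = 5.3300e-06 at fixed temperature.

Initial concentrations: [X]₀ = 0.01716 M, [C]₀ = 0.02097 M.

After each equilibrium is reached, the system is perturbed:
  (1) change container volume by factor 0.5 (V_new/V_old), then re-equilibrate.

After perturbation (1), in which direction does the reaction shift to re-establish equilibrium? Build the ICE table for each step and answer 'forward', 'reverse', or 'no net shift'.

Direction: no net shift

Q₀ = 1.825 vs Keq = 5.3300e-06 ⇒ Q>K, reverse
Step 1:
                  X         C
  init      0.01716   0.02097
  Δ         0.02032  -0.02032
  eq        0.03748 6.5462e-04
  solve Keq expr → x = -0.006772; check Q = 5.3300e-06
Then change container volume by factor 0.5 (V_new/V_old).
Step 2:
                  X         C
  init      0.07495  0.001309
  Δ               0         0
  eq        0.07495  0.001309
  solve Keq expr → x = 0; check Q = 5.3300e-06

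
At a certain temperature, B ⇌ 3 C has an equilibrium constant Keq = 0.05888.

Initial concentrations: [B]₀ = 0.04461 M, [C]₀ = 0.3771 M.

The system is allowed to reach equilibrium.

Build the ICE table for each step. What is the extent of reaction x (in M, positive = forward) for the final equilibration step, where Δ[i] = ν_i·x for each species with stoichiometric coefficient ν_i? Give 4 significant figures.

x = -0.06386 M

Q₀ = 1.202 vs Keq = 0.05888 ⇒ Q>K, reverse
Step 1:
                    B           C
  I           0.04461      0.3771
  C           0.06386     -0.1916
  E            0.1085      0.1855
  solve Keq expr → x = -0.06386; check Q = 0.05888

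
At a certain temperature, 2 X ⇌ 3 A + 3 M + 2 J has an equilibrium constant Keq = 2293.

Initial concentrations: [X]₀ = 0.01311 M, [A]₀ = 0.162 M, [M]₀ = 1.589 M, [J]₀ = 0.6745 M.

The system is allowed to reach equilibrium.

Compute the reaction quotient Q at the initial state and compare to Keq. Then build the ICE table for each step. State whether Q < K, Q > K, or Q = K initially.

Q₀ = 45.15 vs Keq = 2293 ⇒ Q<K, forward
Step 1:
                   X          A          M          J
  Initial    0.01311      0.162      1.589     0.6745
  Change    -0.01092    0.01637    0.01637    0.01092
  Equil     0.002193     0.1784      1.605     0.6854
  solve Keq expr → x = 0.005458; check Q = 2293

Q₀ = 45.15; Q < K (proceeds forward)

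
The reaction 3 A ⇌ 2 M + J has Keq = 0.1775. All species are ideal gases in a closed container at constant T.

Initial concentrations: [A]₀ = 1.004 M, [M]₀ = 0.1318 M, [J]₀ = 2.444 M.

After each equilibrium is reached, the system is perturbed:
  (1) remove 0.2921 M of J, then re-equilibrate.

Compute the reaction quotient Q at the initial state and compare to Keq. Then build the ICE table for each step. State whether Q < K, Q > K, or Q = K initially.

Q₀ = 0.04195; Q < K (proceeds forward)

Q₀ = 0.04195 vs Keq = 0.1775 ⇒ Q<K, forward
Step 1:
                    A           M           J
  Initial       1.004      0.1318       2.444
  Change      -0.1298     0.08654     0.04327
  Equil        0.8742      0.2183       2.487
  solve Keq expr → x = 0.04327; check Q = 0.1775
Then remove 0.2921 M of J.
Step 2:
                    A           M           J
  Initial      0.8742      0.2183       2.195
  Change     -0.01302    0.008678    0.004339
  Equil        0.8612       0.227         2.2
  solve Keq expr → x = 0.004339; check Q = 0.1775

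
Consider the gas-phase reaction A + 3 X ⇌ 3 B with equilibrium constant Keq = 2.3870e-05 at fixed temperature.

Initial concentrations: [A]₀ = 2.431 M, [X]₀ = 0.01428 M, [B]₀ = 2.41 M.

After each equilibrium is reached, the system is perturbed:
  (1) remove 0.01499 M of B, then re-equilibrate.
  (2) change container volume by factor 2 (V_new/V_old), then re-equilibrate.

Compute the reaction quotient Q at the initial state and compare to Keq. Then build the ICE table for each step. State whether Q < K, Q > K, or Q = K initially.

Q₀ = 1.9773e+06 vs Keq = 2.3870e-05 ⇒ Q>K, reverse
Step 1:
                   A          X          B
  I            2.431    0.01428       2.41
  C           0.7704      2.311     -2.311
  E            3.201      2.326    0.09869
  solve Keq expr → x = -0.7704; check Q = 2.3870e-05
Then remove 0.01499 M of B.
Step 2:
                   A          X          B
  I            3.201      2.326     0.0837
  C        -0.004778   -0.01433    0.01433
  E            3.197      2.311    0.09803
  solve Keq expr → x = 0.004778; check Q = 2.3870e-05
Then change container volume by factor 2 (V_new/V_old).
Step 3:
                   A          X          B
  I            1.598      1.156    0.04902
  C         0.003252   0.009757  -0.009757
  E            1.602      1.165    0.03926
  solve Keq expr → x = -0.003252; check Q = 2.3870e-05

Q₀ = 1.9773e+06; Q > K (proceeds reverse)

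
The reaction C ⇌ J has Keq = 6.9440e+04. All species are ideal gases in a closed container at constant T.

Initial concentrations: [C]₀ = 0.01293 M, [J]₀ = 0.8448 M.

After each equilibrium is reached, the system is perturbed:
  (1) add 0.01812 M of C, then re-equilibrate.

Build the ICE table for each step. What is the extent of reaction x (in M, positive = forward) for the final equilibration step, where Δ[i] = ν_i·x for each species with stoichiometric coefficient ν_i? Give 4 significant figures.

Q₀ = 65.34 vs Keq = 6.9440e+04 ⇒ Q<K, forward
Step 1:
                  C         J
  I         0.01293    0.8448
  C        -0.01292   0.01292
  E       1.2352e-05    0.8577
  solve Keq expr → x = 0.01292; check Q = 6.9440e+04
Then add 0.01812 M of C.
Step 2:
                  C         J
  I         0.01813    0.8577
  C        -0.01812   0.01812
  E       1.2613e-05    0.8758
  solve Keq expr → x = 0.01812; check Q = 6.9440e+04

x = 0.01812 M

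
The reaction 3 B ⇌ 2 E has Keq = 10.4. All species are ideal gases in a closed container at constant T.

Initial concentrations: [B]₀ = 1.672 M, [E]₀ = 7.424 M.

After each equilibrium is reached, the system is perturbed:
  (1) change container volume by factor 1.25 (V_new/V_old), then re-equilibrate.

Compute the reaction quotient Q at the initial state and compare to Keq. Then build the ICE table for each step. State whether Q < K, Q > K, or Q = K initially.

Q₀ = 11.79 vs Keq = 10.4 ⇒ Q>K, reverse
Step 1:
                    B           E
  init          1.672       7.424
  Δ           0.06471    -0.04314
  eq            1.737       7.381
  solve Keq expr → x = -0.02157; check Q = 10.4
Then change container volume by factor 1.25 (V_new/V_old).
Step 2:
                    B           E
  init          1.389       5.905
  Δ            0.0964    -0.06427
  eq            1.486        5.84
  solve Keq expr → x = -0.03213; check Q = 10.4

Q₀ = 11.79; Q > K (proceeds reverse)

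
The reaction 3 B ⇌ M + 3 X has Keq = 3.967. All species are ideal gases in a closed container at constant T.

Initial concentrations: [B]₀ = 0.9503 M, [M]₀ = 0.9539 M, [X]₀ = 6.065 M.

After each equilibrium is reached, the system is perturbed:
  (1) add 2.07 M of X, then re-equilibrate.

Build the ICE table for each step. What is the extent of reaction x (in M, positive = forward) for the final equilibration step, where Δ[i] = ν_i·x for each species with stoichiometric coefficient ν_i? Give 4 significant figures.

Q₀ = 248 vs Keq = 3.967 ⇒ Q>K, reverse
Step 1:
                  B         M         X
  I          0.9503    0.9539     6.065
  C           1.384   -0.4615    -1.384
  E           2.335    0.4924     4.681
  solve Keq expr → x = -0.4615; check Q = 3.967
Then add 2.07 M of X.
Step 2:
                  B         M         X
  I           2.335    0.4924     6.751
  C          0.4498   -0.1499   -0.4498
  E           2.785    0.3425     6.301
  solve Keq expr → x = -0.1499; check Q = 3.967

x = -0.1499 M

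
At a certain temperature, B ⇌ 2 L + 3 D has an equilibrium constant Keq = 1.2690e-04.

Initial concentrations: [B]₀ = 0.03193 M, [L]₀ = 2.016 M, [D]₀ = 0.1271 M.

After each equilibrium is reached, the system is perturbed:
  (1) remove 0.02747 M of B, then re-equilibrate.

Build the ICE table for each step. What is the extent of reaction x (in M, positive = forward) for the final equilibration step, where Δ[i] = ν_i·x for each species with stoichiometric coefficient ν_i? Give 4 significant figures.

x = -6.5923e-04 M

Q₀ = 0.2613 vs Keq = 1.2690e-04 ⇒ Q>K, reverse
Step 1:
                    B           L           D
  Initial     0.03193       2.016      0.1271
  Change      0.03793    -0.07586     -0.1138
  Equil       0.06986        1.94      0.0133
  solve Keq expr → x = -0.03793; check Q = 1.2690e-04
Then remove 0.02747 M of B.
Step 2:
                    B           L           D
  Initial     0.04239        1.94      0.0133
  Change   6.5923e-04   -0.001318   -0.001978
  Equil       0.04305       1.939     0.01133
  solve Keq expr → x = -6.5923e-04; check Q = 1.2690e-04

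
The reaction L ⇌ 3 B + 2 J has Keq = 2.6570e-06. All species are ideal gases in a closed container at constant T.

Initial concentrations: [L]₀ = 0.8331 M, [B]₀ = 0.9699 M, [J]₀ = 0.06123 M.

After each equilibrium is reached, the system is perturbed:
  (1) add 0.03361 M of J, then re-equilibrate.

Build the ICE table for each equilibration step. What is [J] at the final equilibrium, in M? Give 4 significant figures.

[J]_eq = 0.002019 M

Q₀ = 0.004106 vs Keq = 2.6570e-06 ⇒ Q>K, reverse
Step 1:
                  L         B         J
  init       0.8331    0.9699   0.06123
  Δ          0.0297   -0.0891   -0.0594
  eq         0.8628    0.8808  0.001832
  solve Keq expr → x = -0.0297; check Q = 2.6570e-06
Then add 0.03361 M of J.
Step 2:
                  L         B         J
  init       0.8628    0.8808   0.03544
  Δ         0.01671  -0.05013  -0.03342
  eq         0.8795    0.8307  0.002019
  solve Keq expr → x = -0.01671; check Q = 2.6570e-06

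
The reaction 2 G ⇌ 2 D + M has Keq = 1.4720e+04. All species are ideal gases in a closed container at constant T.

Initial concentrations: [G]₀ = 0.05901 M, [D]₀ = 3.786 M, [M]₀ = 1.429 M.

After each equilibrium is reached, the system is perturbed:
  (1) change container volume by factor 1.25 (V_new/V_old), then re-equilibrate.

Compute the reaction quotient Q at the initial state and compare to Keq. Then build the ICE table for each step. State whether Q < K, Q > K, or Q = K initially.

Q₀ = 5882; Q < K (proceeds forward)

Q₀ = 5882 vs Keq = 1.4720e+04 ⇒ Q<K, forward
Step 1:
                   G          D          M
  Initial    0.05901      3.786      1.429
  Change    -0.02136    0.02136    0.01068
  Equil      0.03765      3.807       1.44
  solve Keq expr → x = 0.01068; check Q = 1.4720e+04
Then change container volume by factor 1.25 (V_new/V_old).
Step 2:
                   G          D          M
  Initial    0.03012      3.046      1.152
  Change   -0.003134   0.003134   0.001567
  Equil      0.02699      3.049      1.153
  solve Keq expr → x = 0.001567; check Q = 1.4720e+04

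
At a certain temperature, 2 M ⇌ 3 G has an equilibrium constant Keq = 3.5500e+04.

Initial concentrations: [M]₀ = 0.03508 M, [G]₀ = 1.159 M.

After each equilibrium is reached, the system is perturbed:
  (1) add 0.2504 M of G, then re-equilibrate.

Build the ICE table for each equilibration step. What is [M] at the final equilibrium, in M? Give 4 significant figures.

[M]_eq = 0.009249 M

Q₀ = 1265 vs Keq = 3.5500e+04 ⇒ Q<K, forward
Step 1:
                  M         G
  I         0.03508     1.159
  C        -0.02809   0.04214
  E        0.006987     1.201
  solve Keq expr → x = 0.01405; check Q = 3.5500e+04
Then add 0.2504 M of G.
Step 2:
                  M         G
  I        0.006987     1.452
  C        0.002262 -0.003394
  E        0.009249     1.448
  solve Keq expr → x = -0.001131; check Q = 3.5500e+04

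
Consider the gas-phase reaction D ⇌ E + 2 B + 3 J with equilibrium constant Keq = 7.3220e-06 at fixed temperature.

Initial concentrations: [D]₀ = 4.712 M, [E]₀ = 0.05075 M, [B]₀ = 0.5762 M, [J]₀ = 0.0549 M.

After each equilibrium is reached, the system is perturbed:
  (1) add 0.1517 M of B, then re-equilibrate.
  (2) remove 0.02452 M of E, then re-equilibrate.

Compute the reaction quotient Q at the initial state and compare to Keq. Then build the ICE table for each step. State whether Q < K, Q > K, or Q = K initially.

Q₀ = 5.9169e-07 vs Keq = 7.3220e-06 ⇒ Q<K, forward
Step 1:
                    D           E           B           J
  init          4.712     0.05075      0.5762      0.0549
  Δ          -0.01831     0.01831     0.03662     0.05494
  eq            4.694     0.06906      0.6128      0.1098
  solve Keq expr → x = 0.01831; check Q = 7.3220e-06
Then add 0.1517 M of B.
Step 2:
                    D           E           B           J
  init          4.694     0.06906      0.7645      0.1098
  Δ          0.004121   -0.004121   -0.008243    -0.01236
  eq            4.698     0.06494      0.7563     0.09747
  solve Keq expr → x = -0.004121; check Q = 7.3220e-06
Then remove 0.02452 M of E.
Step 3:
                    D           E           B           J
  init          4.698     0.04042      0.7563     0.09747
  Δ         -0.004087    0.004087    0.008174     0.01226
  eq            4.694     0.04451      0.7645      0.1097
  solve Keq expr → x = 0.004087; check Q = 7.3220e-06

Q₀ = 5.9169e-07; Q < K (proceeds forward)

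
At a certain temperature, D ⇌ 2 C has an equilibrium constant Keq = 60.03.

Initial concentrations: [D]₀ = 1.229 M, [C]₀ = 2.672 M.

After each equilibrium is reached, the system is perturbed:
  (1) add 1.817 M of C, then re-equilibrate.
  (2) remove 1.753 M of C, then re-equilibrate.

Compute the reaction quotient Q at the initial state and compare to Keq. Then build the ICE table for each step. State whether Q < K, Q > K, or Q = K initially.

Q₀ = 5.809; Q < K (proceeds forward)

Q₀ = 5.809 vs Keq = 60.03 ⇒ Q<K, forward
Step 1:
                    D           C
  Initial       1.229       2.672
  Change      -0.8968       1.794
  Equil        0.3322       4.466
  solve Keq expr → x = 0.8968; check Q = 60.03
Then add 1.817 M of C.
Step 2:
                    D           C
  Initial      0.3322       6.283
  Change       0.2319     -0.4637
  Equil         0.564       5.819
  solve Keq expr → x = -0.2319; check Q = 60.03
Then remove 1.753 M of C.
Step 3:
                    D           C
  Initial       0.564       4.066
  Change      -0.2245       0.449
  Equil        0.3396       4.515
  solve Keq expr → x = 0.2245; check Q = 60.03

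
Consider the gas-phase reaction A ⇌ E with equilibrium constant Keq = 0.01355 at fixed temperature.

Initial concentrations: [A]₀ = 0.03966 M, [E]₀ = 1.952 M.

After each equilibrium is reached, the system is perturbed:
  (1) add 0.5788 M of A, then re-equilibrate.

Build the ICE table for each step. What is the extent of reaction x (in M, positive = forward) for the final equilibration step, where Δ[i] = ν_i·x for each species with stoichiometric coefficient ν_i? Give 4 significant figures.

x = 0.007738 M

Q₀ = 49.22 vs Keq = 0.01355 ⇒ Q>K, reverse
Step 1:
                   A          E
  init       0.03966      1.952
  Δ            1.925     -1.925
  eq           1.965    0.02663
  solve Keq expr → x = -1.925; check Q = 0.01355
Then add 0.5788 M of A.
Step 2:
                   A          E
  init         2.544    0.02663
  Δ        -0.007738   0.007738
  eq           2.536    0.03436
  solve Keq expr → x = 0.007738; check Q = 0.01355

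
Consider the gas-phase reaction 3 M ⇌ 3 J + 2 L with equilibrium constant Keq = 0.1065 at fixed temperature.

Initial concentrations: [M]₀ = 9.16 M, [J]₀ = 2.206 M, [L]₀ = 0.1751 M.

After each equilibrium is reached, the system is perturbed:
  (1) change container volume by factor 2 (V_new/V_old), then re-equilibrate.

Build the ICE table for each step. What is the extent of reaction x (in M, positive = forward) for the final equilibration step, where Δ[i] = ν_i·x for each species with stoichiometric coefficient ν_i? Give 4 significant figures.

Q₀ = 4.2825e-04 vs Keq = 0.1065 ⇒ Q<K, forward
Step 1:
                  M         J         L
  init         9.16     2.206    0.1751
  Δ           -1.34      1.34    0.8935
  eq           7.82     3.546     1.069
  solve Keq expr → x = 0.4467; check Q = 0.1065
Then change container volume by factor 2 (V_new/V_old).
Step 2:
                  M         J         L
  init         3.91     1.773    0.5343
  Δ         -0.3103    0.3103    0.2068
  eq            3.6     2.083    0.7411
  solve Keq expr → x = 0.1034; check Q = 0.1065

x = 0.1034 M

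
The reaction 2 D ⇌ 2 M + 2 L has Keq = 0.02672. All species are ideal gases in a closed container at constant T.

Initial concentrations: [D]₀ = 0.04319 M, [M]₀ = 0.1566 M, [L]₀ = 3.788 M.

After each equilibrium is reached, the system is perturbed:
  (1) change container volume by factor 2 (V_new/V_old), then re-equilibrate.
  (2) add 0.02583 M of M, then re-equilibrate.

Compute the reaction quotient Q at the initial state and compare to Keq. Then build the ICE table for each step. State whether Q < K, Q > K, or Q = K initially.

Q₀ = 188.6 vs Keq = 0.02672 ⇒ Q>K, reverse
Step 1:
                   D          M          L
  init       0.04319     0.1566      3.788
  Δ            0.148     -0.148     -0.148
  eq          0.1912   0.008586       3.64
  solve Keq expr → x = -0.07401; check Q = 0.02672
Then change container volume by factor 2 (V_new/V_old).
Step 2:
                   D          M          L
  init        0.0956   0.004293       1.82
  Δ        -0.003923   0.003923   0.003923
  eq         0.09168   0.008216      1.824
  solve Keq expr → x = 0.001962; check Q = 0.02672
Then add 0.02583 M of M.
Step 3:
                   D          M          L
  init       0.09168    0.03405      1.824
  Δ          0.02358   -0.02358   -0.02358
  eq          0.1153    0.01047        1.8
  solve Keq expr → x = -0.01179; check Q = 0.02672

Q₀ = 188.6; Q > K (proceeds reverse)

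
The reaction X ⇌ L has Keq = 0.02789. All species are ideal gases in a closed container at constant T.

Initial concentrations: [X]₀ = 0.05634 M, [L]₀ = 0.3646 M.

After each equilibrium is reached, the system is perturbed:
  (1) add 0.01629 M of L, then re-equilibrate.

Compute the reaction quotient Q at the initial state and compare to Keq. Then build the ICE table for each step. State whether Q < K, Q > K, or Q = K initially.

Q₀ = 6.471 vs Keq = 0.02789 ⇒ Q>K, reverse
Step 1:
                    X           L
  init        0.05634      0.3646
  Δ            0.3532     -0.3532
  eq           0.4095     0.01142
  solve Keq expr → x = -0.3532; check Q = 0.02789
Then add 0.01629 M of L.
Step 2:
                    X           L
  init         0.4095     0.02771
  Δ           0.01585    -0.01585
  eq           0.4254     0.01186
  solve Keq expr → x = -0.01585; check Q = 0.02789

Q₀ = 6.471; Q > K (proceeds reverse)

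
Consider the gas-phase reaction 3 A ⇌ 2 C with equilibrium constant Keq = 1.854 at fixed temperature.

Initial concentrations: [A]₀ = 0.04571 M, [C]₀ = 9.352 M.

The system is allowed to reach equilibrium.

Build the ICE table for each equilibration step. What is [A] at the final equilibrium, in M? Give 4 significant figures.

[A]_eq = 3.073 M

Q₀ = 9.1575e+05 vs Keq = 1.854 ⇒ Q>K, reverse
Step 1:
                    A           C
  I           0.04571       9.352
  C             3.027      -2.018
  E             3.073       7.334
  solve Keq expr → x = -1.009; check Q = 1.854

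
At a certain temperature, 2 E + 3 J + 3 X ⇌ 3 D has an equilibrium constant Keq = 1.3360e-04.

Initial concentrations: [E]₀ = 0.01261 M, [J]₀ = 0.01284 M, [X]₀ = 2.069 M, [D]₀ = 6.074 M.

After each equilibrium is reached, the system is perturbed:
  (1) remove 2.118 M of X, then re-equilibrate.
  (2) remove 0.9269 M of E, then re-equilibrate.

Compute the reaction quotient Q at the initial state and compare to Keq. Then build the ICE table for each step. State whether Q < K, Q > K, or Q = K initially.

Q₀ = 7.5165e+10; Q > K (proceeds reverse)

Q₀ = 7.5165e+10 vs Keq = 1.3360e-04 ⇒ Q>K, reverse
Step 1:
                   E          J          X          D
  I          0.01261    0.01284      2.069      6.074
  C            2.574      3.861      3.861     -3.861
  E            2.587      3.874       5.93      2.213
  solve Keq expr → x = -1.287; check Q = 1.3360e-04
Then remove 2.118 M of X.
Step 2:
                   E          J          X          D
  I            2.587      3.874      3.812      2.213
  C           0.2548     0.3822     0.3822    -0.3822
  E            2.841      4.256      4.194      1.831
  solve Keq expr → x = -0.1274; check Q = 1.3360e-04
Then remove 0.9269 M of E.
Step 3:
                   E          J          X          D
  I            1.915      4.256      4.194      1.831
  C           0.1386     0.2079     0.2079    -0.2079
  E            2.053      4.464      4.402      1.623
  solve Keq expr → x = -0.0693; check Q = 1.3360e-04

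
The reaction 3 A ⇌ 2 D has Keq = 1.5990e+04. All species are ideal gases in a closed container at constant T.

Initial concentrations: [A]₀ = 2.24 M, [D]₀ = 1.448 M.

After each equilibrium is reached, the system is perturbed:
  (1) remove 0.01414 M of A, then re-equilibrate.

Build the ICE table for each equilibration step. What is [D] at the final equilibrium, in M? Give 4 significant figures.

Q₀ = 0.1865 vs Keq = 1.5990e+04 ⇒ Q<K, forward
Step 1:
                  A         D
  I            2.24     1.448
  C           -2.16      1.44
  E         0.08049     2.888
  solve Keq expr → x = 0.7198; check Q = 1.5990e+04
Then remove 0.01414 M of A.
Step 2:
                  A         D
  I         0.06635     2.888
  C         0.01397 -0.009311
  E         0.08032     2.878
  solve Keq expr → x = -0.004656; check Q = 1.5990e+04

[D]_eq = 2.878 M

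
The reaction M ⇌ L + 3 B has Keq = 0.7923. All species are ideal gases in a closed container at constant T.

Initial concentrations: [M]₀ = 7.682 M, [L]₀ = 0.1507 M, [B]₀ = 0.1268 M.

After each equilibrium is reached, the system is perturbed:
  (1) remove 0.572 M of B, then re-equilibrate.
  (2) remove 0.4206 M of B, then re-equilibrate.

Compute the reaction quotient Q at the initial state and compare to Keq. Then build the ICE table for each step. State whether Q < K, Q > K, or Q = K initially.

Q₀ = 3.9994e-05 vs Keq = 0.7923 ⇒ Q<K, forward
Step 1:
                   M          L          B
  init         7.682     0.1507     0.1268
  Δ          -0.6072     0.6072      1.822
  eq           7.075     0.7579      1.948
  solve Keq expr → x = 0.6072; check Q = 0.7923
Then remove 0.572 M of B.
Step 2:
                   M          L          B
  init         7.075     0.7579      1.376
  Δ          -0.1487     0.1487     0.4461
  eq           6.926     0.9066      1.822
  solve Keq expr → x = 0.1487; check Q = 0.7923
Then remove 0.4206 M of B.
Step 3:
                   M          L          B
  init         6.926     0.9066      1.402
  Δ          -0.1136     0.1136     0.3407
  eq           6.813       1.02      1.743
  solve Keq expr → x = 0.1136; check Q = 0.7923

Q₀ = 3.9994e-05; Q < K (proceeds forward)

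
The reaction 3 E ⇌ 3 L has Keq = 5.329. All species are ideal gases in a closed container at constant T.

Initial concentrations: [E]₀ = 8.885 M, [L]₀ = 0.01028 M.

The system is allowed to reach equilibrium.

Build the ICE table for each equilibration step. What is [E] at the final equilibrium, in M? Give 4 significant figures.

Q₀ = 1.5488e-09 vs Keq = 5.329 ⇒ Q<K, forward
Step 1:
                  E         L
  I           8.885   0.01028
  C          -5.646     5.646
  E           3.239     5.657
  solve Keq expr → x = 1.882; check Q = 5.329

[E]_eq = 3.239 M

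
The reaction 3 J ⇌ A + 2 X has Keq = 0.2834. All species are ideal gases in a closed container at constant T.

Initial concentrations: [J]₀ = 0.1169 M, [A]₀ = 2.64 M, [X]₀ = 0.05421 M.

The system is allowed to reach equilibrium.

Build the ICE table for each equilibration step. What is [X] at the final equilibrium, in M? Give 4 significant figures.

Q₀ = 4.856 vs Keq = 0.2834 ⇒ Q>K, reverse
Step 1:
                   J          A          X
  Initial     0.1169       2.64    0.05421
  Change     0.04823   -0.01608   -0.03216
  Equil       0.1651      2.624    0.02205
  solve Keq expr → x = -0.01608; check Q = 0.2834

[X]_eq = 0.02205 M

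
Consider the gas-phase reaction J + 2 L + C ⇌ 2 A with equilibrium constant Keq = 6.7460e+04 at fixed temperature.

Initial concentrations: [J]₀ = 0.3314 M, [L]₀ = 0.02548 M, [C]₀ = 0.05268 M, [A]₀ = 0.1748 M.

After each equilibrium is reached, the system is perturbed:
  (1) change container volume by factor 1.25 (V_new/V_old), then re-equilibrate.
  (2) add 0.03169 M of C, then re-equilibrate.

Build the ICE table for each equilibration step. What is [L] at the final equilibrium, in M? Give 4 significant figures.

Q₀ = 2696 vs Keq = 6.7460e+04 ⇒ Q<K, forward
Step 1:
                    J           L           C           A
  I            0.3314     0.02548     0.05268      0.1748
  C          -0.00957    -0.01914    -0.00957     0.01914
  E            0.3218    0.006339     0.04311      0.1939
  solve Keq expr → x = 0.00957; check Q = 6.7460e+04
Then change container volume by factor 1.25 (V_new/V_old).
Step 2:
                    J           L           C           A
  I            0.2575    0.005071     0.03449      0.1552
  C        5.8055e-04    0.001161  5.8055e-04   -0.001161
  E             0.258    0.006233     0.03507       0.154
  solve Keq expr → x = -5.8055e-04; check Q = 6.7460e+04
Then add 0.03169 M of C.
Step 3:
                    J           L           C           A
  I             0.258    0.006233     0.06676       0.154
  C       -8.1602e-04   -0.001632 -8.1602e-04    0.001632
  E            0.2572    0.004601     0.06594      0.1556
  solve Keq expr → x = 8.1602e-04; check Q = 6.7460e+04

[L]_eq = 0.004601 M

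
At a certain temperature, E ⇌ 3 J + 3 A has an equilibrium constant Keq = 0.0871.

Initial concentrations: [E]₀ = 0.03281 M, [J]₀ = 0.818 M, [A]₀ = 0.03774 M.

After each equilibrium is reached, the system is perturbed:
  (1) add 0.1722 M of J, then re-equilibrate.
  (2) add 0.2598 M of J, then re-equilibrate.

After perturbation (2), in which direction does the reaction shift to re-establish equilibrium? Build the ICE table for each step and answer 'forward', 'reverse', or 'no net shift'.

Direction: reverse

Q₀ = 8.9673e-04 vs Keq = 0.0871 ⇒ Q<K, forward
Step 1:
                  E         J         A
  I         0.03281     0.818   0.03774
  C        -0.02303    0.0691    0.0691
  E        0.009776    0.8871    0.1068
  solve Keq expr → x = 0.02303; check Q = 0.0871
Then add 0.1722 M of J.
Step 2:
                  E         J         A
  I        0.009776     1.059    0.1068
  C         0.00286 -0.008581 -0.008581
  E         0.01264     1.051   0.09826
  solve Keq expr → x = -0.00286; check Q = 0.0871
Then add 0.2598 M of J.
Step 3:
                  E         J         A
  I         0.01264     1.311   0.09826
  C        0.003822  -0.01147  -0.01147
  E         0.01646     1.299    0.0868
  solve Keq expr → x = -0.003822; check Q = 0.0871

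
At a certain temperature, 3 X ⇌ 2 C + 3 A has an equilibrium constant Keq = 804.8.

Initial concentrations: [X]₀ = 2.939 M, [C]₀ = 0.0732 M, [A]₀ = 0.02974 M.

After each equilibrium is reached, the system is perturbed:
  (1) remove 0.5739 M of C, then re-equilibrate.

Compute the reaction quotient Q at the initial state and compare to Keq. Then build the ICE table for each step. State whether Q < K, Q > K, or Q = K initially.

Q₀ = 5.5520e-09 vs Keq = 804.8 ⇒ Q<K, forward
Step 1:
                    X           C           A
  init          2.939      0.0732     0.02974
  Δ            -2.536       1.691       2.536
  eq           0.4027       1.764       2.566
  solve Keq expr → x = 0.8454; check Q = 804.8
Then remove 0.5739 M of C.
Step 2:
                    X           C           A
  init         0.4027        1.19       2.566
  Δ          -0.07501     0.05001     0.07501
  eq           0.3277        1.24       2.641
  solve Keq expr → x = 0.025; check Q = 804.8

Q₀ = 5.5520e-09; Q < K (proceeds forward)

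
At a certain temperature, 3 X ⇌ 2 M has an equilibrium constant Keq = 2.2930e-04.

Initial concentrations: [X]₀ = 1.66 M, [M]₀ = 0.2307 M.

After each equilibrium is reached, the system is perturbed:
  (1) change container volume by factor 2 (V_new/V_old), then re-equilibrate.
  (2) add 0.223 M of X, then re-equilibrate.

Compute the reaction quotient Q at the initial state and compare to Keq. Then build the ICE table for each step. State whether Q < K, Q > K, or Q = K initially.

Q₀ = 0.01164; Q > K (proceeds reverse)

Q₀ = 0.01164 vs Keq = 2.2930e-04 ⇒ Q>K, reverse
Step 1:
                   X          M
  I             1.66     0.2307
  C           0.2845    -0.1896
  E            1.944    0.04106
  solve Keq expr → x = -0.09482; check Q = 2.2930e-04
Then change container volume by factor 2 (V_new/V_old).
Step 2:
                   X          M
  I           0.9722    0.02053
  C         0.008725  -0.005817
  E            0.981    0.01471
  solve Keq expr → x = -0.002908; check Q = 2.2930e-04
Then add 0.223 M of X.
Step 3:
                   X          M
  I            1.204    0.01471
  C        -0.007652   0.005101
  E            1.196    0.01981
  solve Keq expr → x = 0.002551; check Q = 2.2930e-04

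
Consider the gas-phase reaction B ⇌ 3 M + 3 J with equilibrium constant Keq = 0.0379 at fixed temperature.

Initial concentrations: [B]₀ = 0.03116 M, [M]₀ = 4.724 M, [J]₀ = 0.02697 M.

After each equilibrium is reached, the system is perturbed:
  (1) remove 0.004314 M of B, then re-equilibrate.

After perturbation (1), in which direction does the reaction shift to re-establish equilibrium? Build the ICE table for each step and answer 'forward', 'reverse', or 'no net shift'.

Direction: reverse

Q₀ = 0.06637 vs Keq = 0.0379 ⇒ Q>K, reverse
Step 1:
                    B           M           J
  init        0.03116       4.724     0.02697
  Δ          0.001414   -0.004241   -0.004241
  eq          0.03257        4.72     0.02273
  solve Keq expr → x = -0.001414; check Q = 0.0379
Then remove 0.004314 M of B.
Step 2:
                    B           M           J
  init        0.02826        4.72     0.02273
  Δ        3.2163e-04 -9.6490e-04 -9.6490e-04
  eq          0.02858       4.719     0.02176
  solve Keq expr → x = -3.2163e-04; check Q = 0.0379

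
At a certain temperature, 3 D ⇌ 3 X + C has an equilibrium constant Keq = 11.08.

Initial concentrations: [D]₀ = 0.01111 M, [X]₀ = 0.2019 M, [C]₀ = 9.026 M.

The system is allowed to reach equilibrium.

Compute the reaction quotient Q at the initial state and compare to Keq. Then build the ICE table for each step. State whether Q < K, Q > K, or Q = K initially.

Q₀ = 5.4170e+04; Q > K (proceeds reverse)

Q₀ = 5.4170e+04 vs Keq = 11.08 ⇒ Q>K, reverse
Step 1:
                  D         X         C
  init      0.01111    0.2019     9.026
  Δ          0.0917   -0.0917  -0.03057
  eq         0.1028    0.1102     8.995
  solve Keq expr → x = -0.03057; check Q = 11.08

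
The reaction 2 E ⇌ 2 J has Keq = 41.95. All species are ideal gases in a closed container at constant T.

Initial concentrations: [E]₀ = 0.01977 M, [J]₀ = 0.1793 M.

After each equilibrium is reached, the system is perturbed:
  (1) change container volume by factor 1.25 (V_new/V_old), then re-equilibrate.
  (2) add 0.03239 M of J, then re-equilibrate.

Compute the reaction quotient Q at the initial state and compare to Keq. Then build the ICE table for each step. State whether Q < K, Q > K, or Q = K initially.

Q₀ = 82.25; Q > K (proceeds reverse)

Q₀ = 82.25 vs Keq = 41.95 ⇒ Q>K, reverse
Step 1:
                   E          J
  Initial    0.01977     0.1793
  Change    0.006855  -0.006855
  Equil      0.02662     0.1724
  solve Keq expr → x = -0.003427; check Q = 41.95
Then change container volume by factor 1.25 (V_new/V_old).
Step 2:
                   E          J
  Initial     0.0213      0.138
  Change           0          0
  Equil       0.0213      0.138
  solve Keq expr → x = 0; check Q = 41.95
Then add 0.03239 M of J.
Step 3:
                   E          J
  Initial     0.0213     0.1703
  Change    0.004332  -0.004332
  Equil      0.02563      0.166
  solve Keq expr → x = -0.002166; check Q = 41.95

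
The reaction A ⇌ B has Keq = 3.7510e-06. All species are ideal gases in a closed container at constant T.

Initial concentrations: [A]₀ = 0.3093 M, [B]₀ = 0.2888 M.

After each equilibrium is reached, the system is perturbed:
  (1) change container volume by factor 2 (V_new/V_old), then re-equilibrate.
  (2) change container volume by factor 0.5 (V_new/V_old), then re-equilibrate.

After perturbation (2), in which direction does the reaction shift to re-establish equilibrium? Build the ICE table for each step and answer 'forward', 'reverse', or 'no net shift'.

Direction: no net shift

Q₀ = 0.9337 vs Keq = 3.7510e-06 ⇒ Q>K, reverse
Step 1:
                    A           B
  I            0.3093      0.2888
  C            0.2888     -0.2888
  E            0.5981  2.2435e-06
  solve Keq expr → x = -0.2888; check Q = 3.7510e-06
Then change container volume by factor 2 (V_new/V_old).
Step 2:
                    A           B
  I             0.299  1.1217e-06
  C                 0           0
  E             0.299  1.1217e-06
  solve Keq expr → x = 0; check Q = 3.7510e-06
Then change container volume by factor 0.5 (V_new/V_old).
Step 3:
                    A           B
  I            0.5981  2.2435e-06
  C                 0           0
  E            0.5981  2.2435e-06
  solve Keq expr → x = 0; check Q = 3.7510e-06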